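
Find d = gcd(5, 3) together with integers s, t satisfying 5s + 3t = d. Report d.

1

Apply Euclid's algorithm to 5 and 3:
5 = 1×3 + 2
3 = 1×2 + 1
2 = 2×1 + 0
gcd(5, 3) = 1.
Express as a combination:
1 = 3 − 2
1 = −5 + 2·3
So 1 = (-1)·5 + (2)·3.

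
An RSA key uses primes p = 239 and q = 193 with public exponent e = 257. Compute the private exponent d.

φ(n) = (p−1)(q−1) = 238·192 = 45696.
Need d with 257·d ≡ 1 (mod 45696). Apply the extended Euclidean algorithm:
45696 = 177*257 + 207
257 = 1*207 + 50
207 = 4*50 + 7
50 = 7*7 + 1
7 = 7*1 + 0
Back-substitute:
1 = 50 − 7·7
1 = −7·207 + 29·50
1 = 29·257 − 36·207
1 = −36·45696 + 6401·257
So 257·6401 ≡ 1 (mod 45696), hence d = 6401.

6401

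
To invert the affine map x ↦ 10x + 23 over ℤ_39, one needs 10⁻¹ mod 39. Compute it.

Extended Euclidean algorithm:
39 = 3*10 + 9
10 = 1*9 + 1
9 = 9*1 + 0
Since gcd(10, 39) = 1, back-substitute to write 1 as a combination:
1 = 10 − 9
1 = −39 + 4·10
So 10·4 ≡ 1 (mod 39).

4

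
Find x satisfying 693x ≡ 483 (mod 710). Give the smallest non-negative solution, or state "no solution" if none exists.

431

First find gcd(693, 710):
710 = 1*693 + 17
693 = 40*17 + 13
17 = 1*13 + 4
13 = 3*4 + 1
4 = 4*1 + 0
gcd = 1, so a unique solution mod 710 exists.
Back-substitute for the Bézout coefficients:
1 = 13 − 3·4
1 = −3·17 + 4·13
1 = 4·693 − 163·17
1 = −163·710 + 167·693
So 693·(167) ≡ 1 (mod 710), giving 693⁻¹ ≡ 167.
x ≡ 693⁻¹·483 ≡ 167·483 ≡ 431 (mod 710).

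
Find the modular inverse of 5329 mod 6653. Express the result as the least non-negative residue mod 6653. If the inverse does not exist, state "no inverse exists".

1613

Extended Euclidean algorithm:
6653 = 1×5329 + 1324
5329 = 4×1324 + 33
1324 = 40×33 + 4
33 = 8×4 + 1
4 = 4×1 + 0
Since gcd(5329, 6653) = 1, back-substitute to write 1 as a combination:
1 = 33 − 8·4
1 = −8·1324 + 321·33
1 = 321·5329 − 1292·1324
1 = −1292·6653 + 1613·5329
So 5329·1613 ≡ 1 (mod 6653).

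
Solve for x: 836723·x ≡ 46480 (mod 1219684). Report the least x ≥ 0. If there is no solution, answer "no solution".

1105592

First find gcd(836723, 1219684):
1219684 = 1·836723 + 382961
836723 = 2·382961 + 70801
382961 = 5·70801 + 28956
70801 = 2·28956 + 12889
28956 = 2·12889 + 3178
12889 = 4·3178 + 177
3178 = 17·177 + 169
177 = 1·169 + 8
169 = 21·8 + 1
8 = 8·1 + 0
gcd = 1, so a unique solution mod 1219684 exists.
Back-substitute for the Bézout coefficients:
1 = 169 − 21·8
1 = −21·177 + 22·169
1 = 22·3178 − 395·177
1 = −395·12889 + 1602·3178
1 = 1602·28956 − 3599·12889
1 = −3599·70801 + 8800·28956
1 = 8800·382961 − 47599·70801
1 = −47599·836723 + 103998·382961
1 = 103998·1219684 − 151597·836723
So 836723·(-151597) ≡ 1 (mod 1219684), giving 836723⁻¹ ≡ 1068087.
x ≡ 836723⁻¹·46480 ≡ 1068087·46480 ≡ 1105592 (mod 1219684).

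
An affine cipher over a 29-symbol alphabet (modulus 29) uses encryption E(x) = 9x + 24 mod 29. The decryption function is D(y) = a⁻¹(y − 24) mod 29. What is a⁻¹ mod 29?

13

gcd(29, 9) by repeated division:
29 = 3·9 + 2
9 = 4·2 + 1
2 = 2·1 + 0
The gcd is 1. Working backward:
1 = 9 − 4·2
1 = −4·29 + 13·9
So 9·13 ≡ 1 (mod 29).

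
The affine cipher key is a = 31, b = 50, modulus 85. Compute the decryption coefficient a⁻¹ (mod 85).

Extended Euclidean algorithm:
85 = 2×31 + 23
31 = 1×23 + 8
23 = 2×8 + 7
8 = 1×7 + 1
7 = 7×1 + 0
Since gcd(31, 85) = 1, back-substitute to write 1 as a combination:
1 = 8 − 7
1 = −23 + 3·8
1 = 3·31 − 4·23
1 = −4·85 + 11·31
So 31·11 ≡ 1 (mod 85).

11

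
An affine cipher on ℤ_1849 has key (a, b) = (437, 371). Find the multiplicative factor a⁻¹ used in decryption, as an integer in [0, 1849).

Run Euclid on (1849, 437):
1849 = 4×437 + 101
437 = 4×101 + 33
101 = 3×33 + 2
33 = 16×2 + 1
2 = 2×1 + 0
Since gcd(437, 1849) = 1, back-substitute to write 1 as a combination:
1 = 33 − 16·2
1 = −16·101 + 49·33
1 = 49·437 − 212·101
1 = −212·1849 + 897·437
So 437·897 ≡ 1 (mod 1849).

897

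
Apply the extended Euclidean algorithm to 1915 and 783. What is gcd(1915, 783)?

Euclidean algorithm:
1915 = 2·783 + 349
783 = 2·349 + 85
349 = 4·85 + 9
85 = 9·9 + 4
9 = 2·4 + 1
4 = 4·1 + 0
gcd(1915, 783) = 1.
Express as a combination:
1 = 9 − 2·4
1 = −2·85 + 19·9
1 = 19·349 − 78·85
1 = −78·783 + 175·349
1 = 175·1915 − 428·783
So 1 = (175)·1915 + (-428)·783.

1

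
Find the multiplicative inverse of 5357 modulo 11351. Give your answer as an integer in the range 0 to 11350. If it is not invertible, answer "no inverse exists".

2566

Run Euclid on (11351, 5357):
11351 = 2*5357 + 637
5357 = 8*637 + 261
637 = 2*261 + 115
261 = 2*115 + 31
115 = 3*31 + 22
31 = 1*22 + 9
22 = 2*9 + 4
9 = 2*4 + 1
4 = 4*1 + 0
gcd = 1, so the inverse exists. Back-substitute:
1 = 9 − 2·4
1 = −2·22 + 5·9
1 = 5·31 − 7·22
1 = −7·115 + 26·31
1 = 26·261 − 59·115
1 = −59·637 + 144·261
1 = 144·5357 − 1211·637
1 = −1211·11351 + 2566·5357
So 5357·2566 ≡ 1 (mod 11351).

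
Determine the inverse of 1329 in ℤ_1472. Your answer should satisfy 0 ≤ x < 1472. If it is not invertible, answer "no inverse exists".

1297

Extended Euclidean algorithm:
1472 = 1·1329 + 143
1329 = 9·143 + 42
143 = 3·42 + 17
42 = 2·17 + 8
17 = 2·8 + 1
8 = 8·1 + 0
gcd = 1, so the inverse exists. Back-substitute:
1 = 17 − 2·8
1 = −2·42 + 5·17
1 = 5·143 − 17·42
1 = −17·1329 + 158·143
1 = 158·1472 − 175·1329
Thus 1329·(-175) ≡ 1 (mod 1472); reducing, -175 mod 1472 = 1297.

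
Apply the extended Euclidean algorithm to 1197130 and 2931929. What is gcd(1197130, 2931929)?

Apply Euclid's algorithm to 2931929 and 1197130:
2931929 = 2*1197130 + 537669
1197130 = 2*537669 + 121792
537669 = 4*121792 + 50501
121792 = 2*50501 + 20790
50501 = 2*20790 + 8921
20790 = 2*8921 + 2948
8921 = 3*2948 + 77
2948 = 38*77 + 22
77 = 3*22 + 11
22 = 2*11 + 0
gcd(1197130, 2931929) = 11.
Working backward:
11 = 77 − 3·22
11 = −3·2948 + 115·77
11 = 115·8921 − 348·2948
11 = −348·20790 + 811·8921
11 = 811·50501 − 1970·20790
11 = −1970·121792 + 4751·50501
11 = 4751·537669 − 20974·121792
11 = −20974·1197130 + 46699·537669
11 = 46699·2931929 − 114372·1197130
So 11 = (46699)·2931929 + (-114372)·1197130.

11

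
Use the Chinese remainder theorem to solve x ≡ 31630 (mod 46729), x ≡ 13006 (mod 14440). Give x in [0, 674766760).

608630126

Write x = 31630 + 46729·k. Then 46729·k ≡ 13006 − 31630 ≡ 10256 (mod 14440).
Need 46729⁻¹ mod 14440. Extended Euclid on (14440, 3409):
14440 = 4*3409 + 804
3409 = 4*804 + 193
804 = 4*193 + 32
193 = 6*32 + 1
32 = 32*1 + 0
Back-substitute:
1 = 193 − 6·32
1 = −6·804 + 25·193
1 = 25·3409 − 106·804
1 = −106·14440 + 449·3409
46729⁻¹ ≡ 449 (mod 14440), so k ≡ 449·10256 ≡ 13024 (mod 14440).
x = 31630 + 46729·13024 = 608630126.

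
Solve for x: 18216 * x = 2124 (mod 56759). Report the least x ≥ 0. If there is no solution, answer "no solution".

43635

First find gcd(18216, 56759):
56759 = 3×18216 + 2111
18216 = 8×2111 + 1328
2111 = 1×1328 + 783
1328 = 1×783 + 545
783 = 1×545 + 238
545 = 2×238 + 69
238 = 3×69 + 31
69 = 2×31 + 7
31 = 4×7 + 3
7 = 2×3 + 1
3 = 3×1 + 0
gcd = 1, so a unique solution mod 56759 exists.
Back-substitute for the Bézout coefficients:
1 = 7 − 2·3
1 = −2·31 + 9·7
1 = 9·69 − 20·31
1 = −20·238 + 69·69
1 = 69·545 − 158·238
1 = −158·783 + 227·545
1 = 227·1328 − 385·783
1 = −385·2111 + 612·1328
1 = 612·18216 − 5281·2111
1 = −5281·56759 + 16455·18216
So 18216·(16455) ≡ 1 (mod 56759), giving 18216⁻¹ ≡ 16455.
x ≡ 18216⁻¹·2124 ≡ 16455·2124 ≡ 43635 (mod 56759).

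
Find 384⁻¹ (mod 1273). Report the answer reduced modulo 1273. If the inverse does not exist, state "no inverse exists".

1031

Apply the Euclidean algorithm to 1273 and 384:
1273 = 3*384 + 121
384 = 3*121 + 21
121 = 5*21 + 16
21 = 1*16 + 5
16 = 3*5 + 1
5 = 5*1 + 0
The gcd is 1. Working backward:
1 = 16 − 3·5
1 = −3·21 + 4·16
1 = 4·121 − 23·21
1 = −23·384 + 73·121
1 = 73·1273 − 242·384
Hence 384⁻¹ ≡ -242 ≡ 1031 (mod 1273).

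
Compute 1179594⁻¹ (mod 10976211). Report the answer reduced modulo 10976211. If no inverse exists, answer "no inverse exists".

no inverse exists

Euclidean algorithm on 10976211, 1179594:
10976211 = 9×1179594 + 359865
1179594 = 3×359865 + 99999
359865 = 3×99999 + 59868
99999 = 1×59868 + 40131
59868 = 1×40131 + 19737
40131 = 2×19737 + 657
19737 = 30×657 + 27
657 = 24×27 + 9
27 = 3×9 + 0
The gcd is 9, not 1, hence no inverse exists.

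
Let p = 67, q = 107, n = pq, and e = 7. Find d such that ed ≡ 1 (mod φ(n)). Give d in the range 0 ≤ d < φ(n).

φ(n) = (p−1)(q−1) = 66·106 = 6996.
Need d with 7·d ≡ 1 (mod 6996). Apply the extended Euclidean algorithm:
6996 = 999×7 + 3
7 = 2×3 + 1
3 = 3×1 + 0
Back-substitute:
1 = 7 − 2·3
1 = −2·6996 + 1999·7
So 7·1999 ≡ 1 (mod 6996), hence d = 1999.

1999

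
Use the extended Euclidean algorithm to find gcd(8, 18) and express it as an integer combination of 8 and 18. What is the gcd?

2

Repeated division:
18 = 2*8 + 2
8 = 4*2 + 0
gcd(8, 18) = 2.
Working backward:
2 = 18 − 2·8
So 2 = (1)·18 + (-2)·8.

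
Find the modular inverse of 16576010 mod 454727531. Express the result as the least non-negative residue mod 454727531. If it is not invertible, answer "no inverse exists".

Apply the Euclidean algorithm to 454727531 and 16576010:
454727531 = 27×16576010 + 7175261
16576010 = 2×7175261 + 2225488
7175261 = 3×2225488 + 498797
2225488 = 4×498797 + 230300
498797 = 2×230300 + 38197
230300 = 6×38197 + 1118
38197 = 34×1118 + 185
1118 = 6×185 + 8
185 = 23×8 + 1
8 = 8×1 + 0
Since gcd(16576010, 454727531) = 1, back-substitute to write 1 as a combination:
1 = 185 − 23·8
1 = −23·1118 + 139·185
1 = 139·38197 − 4749·1118
1 = −4749·230300 + 28633·38197
1 = 28633·498797 − 62015·230300
1 = −62015·2225488 + 276693·498797
1 = 276693·7175261 − 892094·2225488
1 = −892094·16576010 + 2060881·7175261
1 = 2060881·454727531 − 56535881·16576010
Thus 16576010·(-56535881) ≡ 1 (mod 454727531); reducing, -56535881 mod 454727531 = 398191650.

398191650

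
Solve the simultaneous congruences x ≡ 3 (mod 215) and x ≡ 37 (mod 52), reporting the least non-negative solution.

9033

Write x = 3 + 215·k. Then 215·k ≡ 37 − 3 ≡ 34 (mod 52).
Need 215⁻¹ mod 52. Extended Euclid on (52, 7):
52 = 7*7 + 3
7 = 2*3 + 1
3 = 3*1 + 0
Back-substitute:
1 = 7 − 2·3
1 = −2·52 + 15·7
215⁻¹ ≡ 15 (mod 52), so k ≡ 15·34 ≡ 42 (mod 52).
x = 3 + 215·42 = 9033.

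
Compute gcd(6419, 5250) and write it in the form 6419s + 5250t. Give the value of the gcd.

7

Euclidean algorithm:
6419 = 1*5250 + 1169
5250 = 4*1169 + 574
1169 = 2*574 + 21
574 = 27*21 + 7
21 = 3*7 + 0
gcd(6419, 5250) = 7.
Back-substituting:
7 = 574 − 27·21
7 = −27·1169 + 55·574
7 = 55·5250 − 247·1169
7 = −247·6419 + 302·5250
So 7 = (-247)·6419 + (302)·5250.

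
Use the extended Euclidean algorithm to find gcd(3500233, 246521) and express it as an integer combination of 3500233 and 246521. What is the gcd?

Apply Euclid's algorithm to 3500233 and 246521:
3500233 = 14·246521 + 48939
246521 = 5·48939 + 1826
48939 = 26·1826 + 1463
1826 = 1·1463 + 363
1463 = 4·363 + 11
363 = 33·11 + 0
gcd(3500233, 246521) = 11.
Working backward:
11 = 1463 − 4·363
11 = −4·1826 + 5·1463
11 = 5·48939 − 134·1826
11 = −134·246521 + 675·48939
11 = 675·3500233 − 9584·246521
So 11 = (675)·3500233 + (-9584)·246521.

11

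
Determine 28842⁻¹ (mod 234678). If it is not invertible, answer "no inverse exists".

no inverse exists

Euclidean algorithm on 234678, 28842:
234678 = 8*28842 + 3942
28842 = 7*3942 + 1248
3942 = 3*1248 + 198
1248 = 6*198 + 60
198 = 3*60 + 18
60 = 3*18 + 6
18 = 3*6 + 0
gcd(28842, 234678) = 6 ≠ 1, so 28842 has no multiplicative inverse modulo 234678.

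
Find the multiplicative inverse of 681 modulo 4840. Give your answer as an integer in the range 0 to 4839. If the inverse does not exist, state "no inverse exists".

4641

Apply the Euclidean algorithm to 4840 and 681:
4840 = 7×681 + 73
681 = 9×73 + 24
73 = 3×24 + 1
24 = 24×1 + 0
The gcd is 1. Working backward:
1 = 73 − 3·24
1 = −3·681 + 28·73
1 = 28·4840 − 199·681
Thus 681·(-199) ≡ 1 (mod 4840); reducing, -199 mod 4840 = 4641.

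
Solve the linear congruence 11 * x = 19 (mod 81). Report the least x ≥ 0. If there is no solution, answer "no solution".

First find gcd(11, 81):
81 = 7·11 + 4
11 = 2·4 + 3
4 = 1·3 + 1
3 = 3·1 + 0
gcd = 1, so a unique solution mod 81 exists.
Back-substitute for the Bézout coefficients:
1 = 4 − 3
1 = −11 + 3·4
1 = 3·81 − 22·11
So 11·(-22) ≡ 1 (mod 81), giving 11⁻¹ ≡ 59.
x ≡ 11⁻¹·19 ≡ 59·19 ≡ 68 (mod 81).

68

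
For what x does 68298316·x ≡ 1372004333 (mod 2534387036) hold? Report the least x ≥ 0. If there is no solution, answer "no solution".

no solution

gcd(68298316, 2534387036):
2534387036 = 37×68298316 + 7349344
68298316 = 9×7349344 + 2154220
7349344 = 3×2154220 + 886684
2154220 = 2×886684 + 380852
886684 = 2×380852 + 124980
380852 = 3×124980 + 5912
124980 = 21×5912 + 828
5912 = 7×828 + 116
828 = 7×116 + 16
116 = 7×16 + 4
16 = 4×4 + 0
gcd = 4, but 4 ∤ 1372004333, so the congruence has no solution.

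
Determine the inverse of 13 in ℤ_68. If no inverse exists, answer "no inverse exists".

21

Extended Euclidean algorithm:
68 = 5·13 + 3
13 = 4·3 + 1
3 = 3·1 + 0
gcd = 1, so the inverse exists. Back-substitute:
1 = 13 − 4·3
1 = −4·68 + 21·13
So 13·21 ≡ 1 (mod 68).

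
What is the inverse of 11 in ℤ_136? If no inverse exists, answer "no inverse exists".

Extended Euclidean algorithm:
136 = 12*11 + 4
11 = 2*4 + 3
4 = 1*3 + 1
3 = 3*1 + 0
The gcd is 1. Working backward:
1 = 4 − 3
1 = −11 + 3·4
1 = 3·136 − 37·11
Hence 11⁻¹ ≡ -37 ≡ 99 (mod 136).

99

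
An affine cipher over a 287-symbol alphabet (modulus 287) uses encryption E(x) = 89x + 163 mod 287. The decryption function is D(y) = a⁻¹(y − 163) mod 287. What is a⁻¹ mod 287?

129

gcd(287, 89) by repeated division:
287 = 3*89 + 20
89 = 4*20 + 9
20 = 2*9 + 2
9 = 4*2 + 1
2 = 2*1 + 0
Since gcd(89, 287) = 1, back-substitute to write 1 as a combination:
1 = 9 − 4·2
1 = −4·20 + 9·9
1 = 9·89 − 40·20
1 = −40·287 + 129·89
So 89·129 ≡ 1 (mod 287).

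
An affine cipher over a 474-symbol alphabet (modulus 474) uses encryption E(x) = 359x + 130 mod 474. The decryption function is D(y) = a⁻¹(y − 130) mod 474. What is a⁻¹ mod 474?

Apply the Euclidean algorithm to 474 and 359:
474 = 1*359 + 115
359 = 3*115 + 14
115 = 8*14 + 3
14 = 4*3 + 2
3 = 1*2 + 1
2 = 2*1 + 0
The gcd is 1. Working backward:
1 = 3 − 2
1 = −14 + 5·3
1 = 5·115 − 41·14
1 = −41·359 + 128·115
1 = 128·474 − 169·359
Hence 359⁻¹ ≡ -169 ≡ 305 (mod 474).

305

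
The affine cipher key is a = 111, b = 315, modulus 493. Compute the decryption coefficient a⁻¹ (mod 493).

Apply the Euclidean algorithm to 493 and 111:
493 = 4·111 + 49
111 = 2·49 + 13
49 = 3·13 + 10
13 = 1·10 + 3
10 = 3·3 + 1
3 = 3·1 + 0
gcd = 1, so the inverse exists. Back-substitute:
1 = 10 − 3·3
1 = −3·13 + 4·10
1 = 4·49 − 15·13
1 = −15·111 + 34·49
1 = 34·493 − 151·111
Hence 111⁻¹ ≡ -151 ≡ 342 (mod 493).

342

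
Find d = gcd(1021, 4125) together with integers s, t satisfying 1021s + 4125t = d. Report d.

Euclidean algorithm:
4125 = 4×1021 + 41
1021 = 24×41 + 37
41 = 1×37 + 4
37 = 9×4 + 1
4 = 4×1 + 0
gcd(1021, 4125) = 1.
Express as a combination:
1 = 37 − 9·4
1 = −9·41 + 10·37
1 = 10·1021 − 249·41
1 = −249·4125 + 1006·1021
So 1 = (-249)·4125 + (1006)·1021.

1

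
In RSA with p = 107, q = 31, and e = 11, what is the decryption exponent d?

φ(n) = (p−1)(q−1) = 106·30 = 3180.
Need d with 11·d ≡ 1 (mod 3180). Apply the extended Euclidean algorithm:
3180 = 289×11 + 1
11 = 11×1 + 0
Back-substitute:
1 = 3180 − 289·11
So 11·(-289) ≡ 1 (mod 3180), hence d ≡ -289 ≡ 2891 (mod 3180).

2891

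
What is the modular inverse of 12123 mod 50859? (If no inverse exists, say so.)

Euclidean algorithm on 50859, 12123:
50859 = 4×12123 + 2367
12123 = 5×2367 + 288
2367 = 8×288 + 63
288 = 4×63 + 36
63 = 1×36 + 27
36 = 1×27 + 9
27 = 3×9 + 0
Since gcd = 9 > 1, 12123 is not a unit mod 50859.

no inverse exists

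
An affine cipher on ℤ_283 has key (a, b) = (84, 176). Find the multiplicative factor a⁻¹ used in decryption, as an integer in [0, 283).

gcd(283, 84) by repeated division:
283 = 3·84 + 31
84 = 2·31 + 22
31 = 1·22 + 9
22 = 2·9 + 4
9 = 2·4 + 1
4 = 4·1 + 0
The gcd is 1. Working backward:
1 = 9 − 2·4
1 = −2·22 + 5·9
1 = 5·31 − 7·22
1 = −7·84 + 19·31
1 = 19·283 − 64·84
Thus 84·(-64) ≡ 1 (mod 283); reducing, -64 mod 283 = 219.

219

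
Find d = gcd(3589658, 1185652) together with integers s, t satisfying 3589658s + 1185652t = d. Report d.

Apply Euclid's algorithm to 3589658 and 1185652:
3589658 = 3*1185652 + 32702
1185652 = 36*32702 + 8380
32702 = 3*8380 + 7562
8380 = 1*7562 + 818
7562 = 9*818 + 200
818 = 4*200 + 18
200 = 11*18 + 2
18 = 9*2 + 0
gcd(3589658, 1185652) = 2.
Working backward:
2 = 200 − 11·18
2 = −11·818 + 45·200
2 = 45·7562 − 416·818
2 = −416·8380 + 461·7562
2 = 461·32702 − 1799·8380
2 = −1799·1185652 + 65225·32702
2 = 65225·3589658 − 197474·1185652
So 2 = (65225)·3589658 + (-197474)·1185652.

2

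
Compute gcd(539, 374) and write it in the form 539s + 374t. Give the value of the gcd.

Apply Euclid's algorithm to 539 and 374:
539 = 1*374 + 165
374 = 2*165 + 44
165 = 3*44 + 33
44 = 1*33 + 11
33 = 3*11 + 0
gcd(539, 374) = 11.
Back-substituting:
11 = 44 − 33
11 = −165 + 4·44
11 = 4·374 − 9·165
11 = −9·539 + 13·374
So 11 = (-9)·539 + (13)·374.

11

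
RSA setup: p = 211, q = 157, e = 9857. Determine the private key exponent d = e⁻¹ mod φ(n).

113

φ(n) = (p−1)(q−1) = 210·156 = 32760.
Need d with 9857·d ≡ 1 (mod 32760). Apply the extended Euclidean algorithm:
32760 = 3·9857 + 3189
9857 = 3·3189 + 290
3189 = 10·290 + 289
290 = 1·289 + 1
289 = 289·1 + 0
Back-substitute:
1 = 290 − 289
1 = −3189 + 11·290
1 = 11·9857 − 34·3189
1 = −34·32760 + 113·9857
So 9857·113 ≡ 1 (mod 32760), hence d = 113.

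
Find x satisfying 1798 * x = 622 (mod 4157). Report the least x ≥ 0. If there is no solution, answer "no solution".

First find gcd(1798, 4157):
4157 = 2×1798 + 561
1798 = 3×561 + 115
561 = 4×115 + 101
115 = 1×101 + 14
101 = 7×14 + 3
14 = 4×3 + 2
3 = 1×2 + 1
2 = 2×1 + 0
gcd = 1, so a unique solution mod 4157 exists.
Back-substitute for the Bézout coefficients:
1 = 3 − 2
1 = −14 + 5·3
1 = 5·101 − 36·14
1 = −36·115 + 41·101
1 = 41·561 − 200·115
1 = −200·1798 + 641·561
1 = 641·4157 − 1482·1798
So 1798·(-1482) ≡ 1 (mod 4157), giving 1798⁻¹ ≡ 2675.
x ≡ 1798⁻¹·622 ≡ 2675·622 ≡ 1050 (mod 4157).

1050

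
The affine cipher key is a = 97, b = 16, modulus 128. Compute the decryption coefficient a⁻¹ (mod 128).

33

Extended Euclidean algorithm:
128 = 1*97 + 31
97 = 3*31 + 4
31 = 7*4 + 3
4 = 1*3 + 1
3 = 3*1 + 0
The gcd is 1. Working backward:
1 = 4 − 3
1 = −31 + 8·4
1 = 8·97 − 25·31
1 = −25·128 + 33·97
So 97·33 ≡ 1 (mod 128).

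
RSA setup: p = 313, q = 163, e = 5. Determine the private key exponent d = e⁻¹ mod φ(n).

φ(n) = (p−1)(q−1) = 312·162 = 50544.
Need d with 5·d ≡ 1 (mod 50544). Apply the extended Euclidean algorithm:
50544 = 10108*5 + 4
5 = 1*4 + 1
4 = 4*1 + 0
Back-substitute:
1 = 5 − 4
1 = −50544 + 10109·5
So 5·10109 ≡ 1 (mod 50544), hence d = 10109.

10109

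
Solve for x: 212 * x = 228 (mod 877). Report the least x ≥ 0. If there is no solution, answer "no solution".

150

First find gcd(212, 877):
877 = 4·212 + 29
212 = 7·29 + 9
29 = 3·9 + 2
9 = 4·2 + 1
2 = 2·1 + 0
gcd = 1, so a unique solution mod 877 exists.
Back-substitute for the Bézout coefficients:
1 = 9 − 4·2
1 = −4·29 + 13·9
1 = 13·212 − 95·29
1 = −95·877 + 393·212
So 212·(393) ≡ 1 (mod 877), giving 212⁻¹ ≡ 393.
x ≡ 212⁻¹·228 ≡ 393·228 ≡ 150 (mod 877).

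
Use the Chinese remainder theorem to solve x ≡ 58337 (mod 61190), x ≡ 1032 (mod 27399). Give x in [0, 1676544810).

Write x = 58337 + 61190·k. Then 61190·k ≡ 1032 − 58337 ≡ 24892 (mod 27399).
Need 61190⁻¹ mod 27399. Extended Euclid on (27399, 6392):
27399 = 4*6392 + 1831
6392 = 3*1831 + 899
1831 = 2*899 + 33
899 = 27*33 + 8
33 = 4*8 + 1
8 = 8*1 + 0
Back-substitute:
1 = 33 − 4·8
1 = −4·899 + 109·33
1 = 109·1831 − 222·899
1 = −222·6392 + 775·1831
1 = 775·27399 − 3322·6392
61190⁻¹ ≡ 24077 (mod 27399), so k ≡ 24077·24892 ≡ 26357 (mod 27399).
x = 58337 + 61190·26357 = 1612843167.

1612843167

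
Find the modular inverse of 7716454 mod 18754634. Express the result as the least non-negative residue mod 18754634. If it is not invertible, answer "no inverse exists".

no inverse exists

Compute gcd(7716454, 18754634):
18754634 = 2*7716454 + 3321726
7716454 = 2*3321726 + 1073002
3321726 = 3*1073002 + 102720
1073002 = 10*102720 + 45802
102720 = 2*45802 + 11116
45802 = 4*11116 + 1338
11116 = 8*1338 + 412
1338 = 3*412 + 102
412 = 4*102 + 4
102 = 25*4 + 2
4 = 2*2 + 0
gcd(7716454, 18754634) = 2 ≠ 1, so 7716454 has no multiplicative inverse modulo 18754634.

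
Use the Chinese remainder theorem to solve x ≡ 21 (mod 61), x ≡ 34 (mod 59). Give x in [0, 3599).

Write x = 21 + 61·k. Then 61·k ≡ 34 − 21 ≡ 13 (mod 59).
Need 61⁻¹ mod 59. Extended Euclid on (59, 2):
59 = 29·2 + 1
2 = 2·1 + 0
Back-substitute:
1 = 59 − 29·2
61⁻¹ ≡ 30 (mod 59), so k ≡ 30·13 ≡ 36 (mod 59).
x = 21 + 61·36 = 2217.

2217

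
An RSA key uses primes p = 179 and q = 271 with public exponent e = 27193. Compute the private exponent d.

24577

φ(n) = (p−1)(q−1) = 178·270 = 48060.
Need d with 27193·d ≡ 1 (mod 48060). Apply the extended Euclidean algorithm:
48060 = 1×27193 + 20867
27193 = 1×20867 + 6326
20867 = 3×6326 + 1889
6326 = 3×1889 + 659
1889 = 2×659 + 571
659 = 1×571 + 88
571 = 6×88 + 43
88 = 2×43 + 2
43 = 21×2 + 1
2 = 2×1 + 0
Back-substitute:
1 = 43 − 21·2
1 = −21·88 + 43·43
1 = 43·571 − 279·88
1 = −279·659 + 322·571
1 = 322·1889 − 923·659
1 = −923·6326 + 3091·1889
1 = 3091·20867 − 10196·6326
1 = −10196·27193 + 13287·20867
1 = 13287·48060 − 23483·27193
So 27193·(-23483) ≡ 1 (mod 48060), hence d ≡ -23483 ≡ 24577 (mod 48060).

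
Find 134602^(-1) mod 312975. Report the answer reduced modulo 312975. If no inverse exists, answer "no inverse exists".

Euclidean algorithm on 312975, 134602:
312975 = 2·134602 + 43771
134602 = 3·43771 + 3289
43771 = 13·3289 + 1014
3289 = 3·1014 + 247
1014 = 4·247 + 26
247 = 9·26 + 13
26 = 2·13 + 0
gcd(134602, 312975) = 13 ≠ 1, so 134602 has no multiplicative inverse modulo 312975.

no inverse exists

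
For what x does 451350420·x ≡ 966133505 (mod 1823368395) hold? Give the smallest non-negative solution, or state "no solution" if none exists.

no solution

gcd(451350420, 1823368395):
1823368395 = 4×451350420 + 17966715
451350420 = 25×17966715 + 2182545
17966715 = 8×2182545 + 506355
2182545 = 4×506355 + 157125
506355 = 3×157125 + 34980
157125 = 4×34980 + 17205
34980 = 2×17205 + 570
17205 = 30×570 + 105
570 = 5×105 + 45
105 = 2×45 + 15
45 = 3×15 + 0
gcd = 15, but 15 ∤ 966133505, so the congruence has no solution.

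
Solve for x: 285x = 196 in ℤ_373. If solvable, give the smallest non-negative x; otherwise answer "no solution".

First find gcd(285, 373):
373 = 1*285 + 88
285 = 3*88 + 21
88 = 4*21 + 4
21 = 5*4 + 1
4 = 4*1 + 0
gcd = 1, so a unique solution mod 373 exists.
Back-substitute for the Bézout coefficients:
1 = 21 − 5·4
1 = −5·88 + 21·21
1 = 21·285 − 68·88
1 = −68·373 + 89·285
So 285·(89) ≡ 1 (mod 373), giving 285⁻¹ ≡ 89.
x ≡ 285⁻¹·196 ≡ 89·196 ≡ 286 (mod 373).

286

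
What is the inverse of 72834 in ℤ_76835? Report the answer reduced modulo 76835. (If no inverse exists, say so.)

2919

gcd(76835, 72834) by repeated division:
76835 = 1·72834 + 4001
72834 = 18·4001 + 816
4001 = 4·816 + 737
816 = 1·737 + 79
737 = 9·79 + 26
79 = 3·26 + 1
26 = 26·1 + 0
gcd = 1, so the inverse exists. Back-substitute:
1 = 79 − 3·26
1 = −3·737 + 28·79
1 = 28·816 − 31·737
1 = −31·4001 + 152·816
1 = 152·72834 − 2767·4001
1 = −2767·76835 + 2919·72834
So 72834·2919 ≡ 1 (mod 76835).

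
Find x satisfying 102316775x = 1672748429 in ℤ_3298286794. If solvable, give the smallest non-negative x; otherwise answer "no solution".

First find gcd(102316775, 3298286794):
3298286794 = 32*102316775 + 24149994
102316775 = 4*24149994 + 5716799
24149994 = 4*5716799 + 1282798
5716799 = 4*1282798 + 585607
1282798 = 2*585607 + 111584
585607 = 5*111584 + 27687
111584 = 4*27687 + 836
27687 = 33*836 + 99
836 = 8*99 + 44
99 = 2*44 + 11
44 = 4*11 + 0
gcd = 11 and 11 | 1672748429, so solutions exist. Divide through by 11: 9301525x ≡ 152068039 (mod 299844254).
Now find 9301525⁻¹ mod 299844254:
299844254 = 32*9301525 + 2195454
9301525 = 4*2195454 + 519709
2195454 = 4*519709 + 116618
519709 = 4*116618 + 53237
116618 = 2*53237 + 10144
53237 = 5*10144 + 2517
10144 = 4*2517 + 76
2517 = 33*76 + 9
76 = 8*9 + 4
9 = 2*4 + 1
4 = 4*1 + 0
Back-substitute:
1 = 9 − 2·4
1 = −2·76 + 17·9
1 = 17·2517 − 563·76
1 = −563·10144 + 2269·2517
1 = 2269·53237 − 11908·10144
1 = −11908·116618 + 26085·53237
1 = 26085·519709 − 116248·116618
1 = −116248·2195454 + 491077·519709
1 = 491077·9301525 − 2080556·2195454
1 = −2080556·299844254 + 67068869·9301525
So 9301525⁻¹ ≡ 67068869 (mod 299844254).
Then x ≡ 67068869·152068039 ≡ 298036925 (mod 299844254); the smallest non-negative solution is x = 298036925.

298036925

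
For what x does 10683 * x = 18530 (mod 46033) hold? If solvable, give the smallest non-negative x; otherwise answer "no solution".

First find gcd(10683, 46033):
46033 = 4×10683 + 3301
10683 = 3×3301 + 780
3301 = 4×780 + 181
780 = 4×181 + 56
181 = 3×56 + 13
56 = 4×13 + 4
13 = 3×4 + 1
4 = 4×1 + 0
gcd = 1, so a unique solution mod 46033 exists.
Back-substitute for the Bézout coefficients:
1 = 13 − 3·4
1 = −3·56 + 13·13
1 = 13·181 − 42·56
1 = −42·780 + 181·181
1 = 181·3301 − 766·780
1 = −766·10683 + 2479·3301
1 = 2479·46033 − 10682·10683
So 10683·(-10682) ≡ 1 (mod 46033), giving 10683⁻¹ ≡ 35351.
x ≡ 10683⁻¹·18530 ≡ 35351·18530 ≡ 4440 (mod 46033).

4440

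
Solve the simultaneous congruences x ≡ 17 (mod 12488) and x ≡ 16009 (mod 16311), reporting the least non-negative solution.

Write x = 17 + 12488·k. Then 12488·k ≡ 16009 − 17 ≡ 15992 (mod 16311).
Need 12488⁻¹ mod 16311. Extended Euclid on (16311, 12488):
16311 = 1×12488 + 3823
12488 = 3×3823 + 1019
3823 = 3×1019 + 766
1019 = 1×766 + 253
766 = 3×253 + 7
253 = 36×7 + 1
7 = 7×1 + 0
Back-substitute:
1 = 253 − 36·7
1 = −36·766 + 109·253
1 = 109·1019 − 145·766
1 = −145·3823 + 544·1019
1 = 544·12488 − 1777·3823
1 = −1777·16311 + 2321·12488
12488⁻¹ ≡ 2321 (mod 16311), so k ≡ 2321·15992 ≡ 9907 (mod 16311).
x = 17 + 12488·9907 = 123718633.

123718633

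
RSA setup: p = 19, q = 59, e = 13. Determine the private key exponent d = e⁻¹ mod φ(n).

φ(n) = (p−1)(q−1) = 18·58 = 1044.
Need d with 13·d ≡ 1 (mod 1044). Apply the extended Euclidean algorithm:
1044 = 80*13 + 4
13 = 3*4 + 1
4 = 4*1 + 0
Back-substitute:
1 = 13 − 3·4
1 = −3·1044 + 241·13
So 13·241 ≡ 1 (mod 1044), hence d = 241.

241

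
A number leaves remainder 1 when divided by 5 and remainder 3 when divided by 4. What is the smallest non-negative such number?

Write x = 1 + 5·k. Then 5·k ≡ 3 − 1 ≡ 2 (mod 4).
Need 5⁻¹ mod 4. Extended Euclid on (4, 1):
4 = 4×1 + 0
5⁻¹ ≡ 1 (mod 4), so k ≡ 1·2 ≡ 2 (mod 4).
x = 1 + 5·2 = 11.

11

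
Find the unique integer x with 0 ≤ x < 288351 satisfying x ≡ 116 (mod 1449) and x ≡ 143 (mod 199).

Write x = 116 + 1449·k. Then 1449·k ≡ 143 − 116 ≡ 27 (mod 199).
Need 1449⁻¹ mod 199. Extended Euclid on (199, 56):
199 = 3×56 + 31
56 = 1×31 + 25
31 = 1×25 + 6
25 = 4×6 + 1
6 = 6×1 + 0
Back-substitute:
1 = 25 − 4·6
1 = −4·31 + 5·25
1 = 5·56 − 9·31
1 = −9·199 + 32·56
1449⁻¹ ≡ 32 (mod 199), so k ≡ 32·27 ≡ 68 (mod 199).
x = 116 + 1449·68 = 98648.

98648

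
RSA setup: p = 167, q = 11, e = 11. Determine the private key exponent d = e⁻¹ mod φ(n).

φ(n) = (p−1)(q−1) = 166·10 = 1660.
Need d with 11·d ≡ 1 (mod 1660). Apply the extended Euclidean algorithm:
1660 = 150×11 + 10
11 = 1×10 + 1
10 = 10×1 + 0
Back-substitute:
1 = 11 − 10
1 = −1660 + 151·11
So 11·151 ≡ 1 (mod 1660), hence d = 151.

151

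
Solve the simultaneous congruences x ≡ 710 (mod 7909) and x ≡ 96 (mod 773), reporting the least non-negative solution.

Write x = 710 + 7909·k. Then 7909·k ≡ 96 − 710 ≡ 159 (mod 773).
Need 7909⁻¹ mod 773. Extended Euclid on (773, 179):
773 = 4·179 + 57
179 = 3·57 + 8
57 = 7·8 + 1
8 = 8·1 + 0
Back-substitute:
1 = 57 − 7·8
1 = −7·179 + 22·57
1 = 22·773 − 95·179
7909⁻¹ ≡ 678 (mod 773), so k ≡ 678·159 ≡ 355 (mod 773).
x = 710 + 7909·355 = 2808405.

2808405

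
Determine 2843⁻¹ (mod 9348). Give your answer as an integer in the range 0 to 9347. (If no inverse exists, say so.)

6563

Apply the Euclidean algorithm to 9348 and 2843:
9348 = 3*2843 + 819
2843 = 3*819 + 386
819 = 2*386 + 47
386 = 8*47 + 10
47 = 4*10 + 7
10 = 1*7 + 3
7 = 2*3 + 1
3 = 3*1 + 0
The gcd is 1. Working backward:
1 = 7 − 2·3
1 = −2·10 + 3·7
1 = 3·47 − 14·10
1 = −14·386 + 115·47
1 = 115·819 − 244·386
1 = −244·2843 + 847·819
1 = 847·9348 − 2785·2843
Thus 2843·(-2785) ≡ 1 (mod 9348); reducing, -2785 mod 9348 = 6563.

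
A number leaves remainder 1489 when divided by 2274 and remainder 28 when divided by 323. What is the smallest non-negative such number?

Write x = 1489 + 2274·k. Then 2274·k ≡ 28 − 1489 ≡ 154 (mod 323).
Need 2274⁻¹ mod 323. Extended Euclid on (323, 13):
323 = 24·13 + 11
13 = 1·11 + 2
11 = 5·2 + 1
2 = 2·1 + 0
Back-substitute:
1 = 11 − 5·2
1 = −5·13 + 6·11
1 = 6·323 − 149·13
2274⁻¹ ≡ 174 (mod 323), so k ≡ 174·154 ≡ 310 (mod 323).
x = 1489 + 2274·310 = 706429.

706429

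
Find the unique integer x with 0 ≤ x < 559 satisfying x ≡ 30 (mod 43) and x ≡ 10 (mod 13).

Write x = 30 + 43·k. Then 43·k ≡ 10 − 30 ≡ 6 (mod 13).
Need 43⁻¹ mod 13. Extended Euclid on (13, 4):
13 = 3×4 + 1
4 = 4×1 + 0
Back-substitute:
1 = 13 − 3·4
43⁻¹ ≡ 10 (mod 13), so k ≡ 10·6 ≡ 8 (mod 13).
x = 30 + 43·8 = 374.

374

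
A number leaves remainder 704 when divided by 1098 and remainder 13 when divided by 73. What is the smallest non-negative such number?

Write x = 704 + 1098·k. Then 1098·k ≡ 13 − 704 ≡ 39 (mod 73).
Need 1098⁻¹ mod 73. Extended Euclid on (73, 3):
73 = 24×3 + 1
3 = 3×1 + 0
Back-substitute:
1 = 73 − 24·3
1098⁻¹ ≡ 49 (mod 73), so k ≡ 49·39 ≡ 13 (mod 73).
x = 704 + 1098·13 = 14978.

14978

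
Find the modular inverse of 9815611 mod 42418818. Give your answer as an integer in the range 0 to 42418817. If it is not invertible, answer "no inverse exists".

no inverse exists

Euclidean algorithm on 42418818, 9815611:
42418818 = 4·9815611 + 3156374
9815611 = 3·3156374 + 346489
3156374 = 9·346489 + 37973
346489 = 9·37973 + 4732
37973 = 8·4732 + 117
4732 = 40·117 + 52
117 = 2·52 + 13
52 = 4·13 + 0
The gcd is 13, not 1, hence no inverse exists.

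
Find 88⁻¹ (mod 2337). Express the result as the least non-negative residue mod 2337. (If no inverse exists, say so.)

2098

gcd(2337, 88) by repeated division:
2337 = 26·88 + 49
88 = 1·49 + 39
49 = 1·39 + 10
39 = 3·10 + 9
10 = 1·9 + 1
9 = 9·1 + 0
gcd = 1, so the inverse exists. Back-substitute:
1 = 10 − 9
1 = −39 + 4·10
1 = 4·49 − 5·39
1 = −5·88 + 9·49
1 = 9·2337 − 239·88
Hence 88⁻¹ ≡ -239 ≡ 2098 (mod 2337).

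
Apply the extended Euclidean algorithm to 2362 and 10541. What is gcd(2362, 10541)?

Repeated division:
10541 = 4·2362 + 1093
2362 = 2·1093 + 176
1093 = 6·176 + 37
176 = 4·37 + 28
37 = 1·28 + 9
28 = 3·9 + 1
9 = 9·1 + 0
gcd(2362, 10541) = 1.
Express as a combination:
1 = 28 − 3·9
1 = −3·37 + 4·28
1 = 4·176 − 19·37
1 = −19·1093 + 118·176
1 = 118·2362 − 255·1093
1 = −255·10541 + 1138·2362
So 1 = (-255)·10541 + (1138)·2362.

1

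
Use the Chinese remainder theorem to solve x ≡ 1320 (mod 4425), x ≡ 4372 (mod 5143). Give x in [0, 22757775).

Write x = 1320 + 4425·k. Then 4425·k ≡ 4372 − 1320 ≡ 3052 (mod 5143).
Need 4425⁻¹ mod 5143. Extended Euclid on (5143, 4425):
5143 = 1*4425 + 718
4425 = 6*718 + 117
718 = 6*117 + 16
117 = 7*16 + 5
16 = 3*5 + 1
5 = 5*1 + 0
Back-substitute:
1 = 16 − 3·5
1 = −3·117 + 22·16
1 = 22·718 − 135·117
1 = −135·4425 + 832·718
1 = 832·5143 − 967·4425
4425⁻¹ ≡ 4176 (mod 5143), so k ≡ 4176·3052 ≡ 798 (mod 5143).
x = 1320 + 4425·798 = 3532470.

3532470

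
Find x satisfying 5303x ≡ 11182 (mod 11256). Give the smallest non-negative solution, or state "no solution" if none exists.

First find gcd(5303, 11256):
11256 = 2×5303 + 650
5303 = 8×650 + 103
650 = 6×103 + 32
103 = 3×32 + 7
32 = 4×7 + 4
7 = 1×4 + 3
4 = 1×3 + 1
3 = 3×1 + 0
gcd = 1, so a unique solution mod 11256 exists.
Back-substitute for the Bézout coefficients:
1 = 4 − 3
1 = −7 + 2·4
1 = 2·32 − 9·7
1 = −9·103 + 29·32
1 = 29·650 − 183·103
1 = −183·5303 + 1493·650
1 = 1493·11256 − 3169·5303
So 5303·(-3169) ≡ 1 (mod 11256), giving 5303⁻¹ ≡ 8087.
x ≡ 5303⁻¹·11182 ≡ 8087·11182 ≡ 9386 (mod 11256).

9386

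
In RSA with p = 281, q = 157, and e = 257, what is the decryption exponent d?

30593

φ(n) = (p−1)(q−1) = 280·156 = 43680.
Need d with 257·d ≡ 1 (mod 43680). Apply the extended Euclidean algorithm:
43680 = 169×257 + 247
257 = 1×247 + 10
247 = 24×10 + 7
10 = 1×7 + 3
7 = 2×3 + 1
3 = 3×1 + 0
Back-substitute:
1 = 7 − 2·3
1 = −2·10 + 3·7
1 = 3·247 − 74·10
1 = −74·257 + 77·247
1 = 77·43680 − 13087·257
So 257·(-13087) ≡ 1 (mod 43680), hence d ≡ -13087 ≡ 30593 (mod 43680).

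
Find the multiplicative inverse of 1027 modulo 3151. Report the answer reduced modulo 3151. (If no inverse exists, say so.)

Run Euclid on (3151, 1027):
3151 = 3*1027 + 70
1027 = 14*70 + 47
70 = 1*47 + 23
47 = 2*23 + 1
23 = 23*1 + 0
gcd = 1, so the inverse exists. Back-substitute:
1 = 47 − 2·23
1 = −2·70 + 3·47
1 = 3·1027 − 44·70
1 = −44·3151 + 135·1027
So 1027·135 ≡ 1 (mod 3151).

135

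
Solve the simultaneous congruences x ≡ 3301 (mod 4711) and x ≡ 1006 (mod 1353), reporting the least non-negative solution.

6038092

Write x = 3301 + 4711·k. Then 4711·k ≡ 1006 − 3301 ≡ 411 (mod 1353).
Need 4711⁻¹ mod 1353. Extended Euclid on (1353, 652):
1353 = 2×652 + 49
652 = 13×49 + 15
49 = 3×15 + 4
15 = 3×4 + 3
4 = 1×3 + 1
3 = 3×1 + 0
Back-substitute:
1 = 4 − 3
1 = −15 + 4·4
1 = 4·49 − 13·15
1 = −13·652 + 173·49
1 = 173·1353 − 359·652
4711⁻¹ ≡ 994 (mod 1353), so k ≡ 994·411 ≡ 1281 (mod 1353).
x = 3301 + 4711·1281 = 6038092.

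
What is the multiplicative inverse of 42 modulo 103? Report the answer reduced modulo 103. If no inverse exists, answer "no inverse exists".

27

Run Euclid on (103, 42):
103 = 2·42 + 19
42 = 2·19 + 4
19 = 4·4 + 3
4 = 1·3 + 1
3 = 3·1 + 0
Since gcd(42, 103) = 1, back-substitute to write 1 as a combination:
1 = 4 − 3
1 = −19 + 5·4
1 = 5·42 − 11·19
1 = −11·103 + 27·42
So 42·27 ≡ 1 (mod 103).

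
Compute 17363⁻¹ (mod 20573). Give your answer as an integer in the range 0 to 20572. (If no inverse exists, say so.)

5108

Run Euclid on (20573, 17363):
20573 = 1·17363 + 3210
17363 = 5·3210 + 1313
3210 = 2·1313 + 584
1313 = 2·584 + 145
584 = 4·145 + 4
145 = 36·4 + 1
4 = 4·1 + 0
The gcd is 1. Working backward:
1 = 145 − 36·4
1 = −36·584 + 145·145
1 = 145·1313 − 326·584
1 = −326·3210 + 797·1313
1 = 797·17363 − 4311·3210
1 = −4311·20573 + 5108·17363
So 17363·5108 ≡ 1 (mod 20573).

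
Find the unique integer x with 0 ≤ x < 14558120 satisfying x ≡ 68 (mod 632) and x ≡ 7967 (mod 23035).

Write x = 68 + 632·k. Then 632·k ≡ 7967 − 68 ≡ 7899 (mod 23035).
Need 632⁻¹ mod 23035. Extended Euclid on (23035, 632):
23035 = 36×632 + 283
632 = 2×283 + 66
283 = 4×66 + 19
66 = 3×19 + 9
19 = 2×9 + 1
9 = 9×1 + 0
Back-substitute:
1 = 19 − 2·9
1 = −2·66 + 7·19
1 = 7·283 − 30·66
1 = −30·632 + 67·283
1 = 67·23035 − 2442·632
632⁻¹ ≡ 20593 (mod 23035), so k ≡ 20593·7899 ≡ 13972 (mod 23035).
x = 68 + 632·13972 = 8830372.

8830372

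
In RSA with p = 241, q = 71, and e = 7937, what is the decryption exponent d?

16673

φ(n) = (p−1)(q−1) = 240·70 = 16800.
Need d with 7937·d ≡ 1 (mod 16800). Apply the extended Euclidean algorithm:
16800 = 2×7937 + 926
7937 = 8×926 + 529
926 = 1×529 + 397
529 = 1×397 + 132
397 = 3×132 + 1
132 = 132×1 + 0
Back-substitute:
1 = 397 − 3·132
1 = −3·529 + 4·397
1 = 4·926 − 7·529
1 = −7·7937 + 60·926
1 = 60·16800 − 127·7937
So 7937·(-127) ≡ 1 (mod 16800), hence d ≡ -127 ≡ 16673 (mod 16800).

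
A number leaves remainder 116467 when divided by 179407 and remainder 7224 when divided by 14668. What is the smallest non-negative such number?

2271229680

Write x = 116467 + 179407·k. Then 179407·k ≡ 7224 − 116467 ≡ 8101 (mod 14668).
Need 179407⁻¹ mod 14668. Extended Euclid on (14668, 3391):
14668 = 4·3391 + 1104
3391 = 3·1104 + 79
1104 = 13·79 + 77
79 = 1·77 + 2
77 = 38·2 + 1
2 = 2·1 + 0
Back-substitute:
1 = 77 − 38·2
1 = −38·79 + 39·77
1 = 39·1104 − 545·79
1 = −545·3391 + 1674·1104
1 = 1674·14668 − 7241·3391
179407⁻¹ ≡ 7427 (mod 14668), so k ≡ 7427·8101 ≡ 12659 (mod 14668).
x = 116467 + 179407·12659 = 2271229680.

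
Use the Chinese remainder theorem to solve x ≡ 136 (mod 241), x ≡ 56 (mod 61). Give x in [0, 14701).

11463

Write x = 136 + 241·k. Then 241·k ≡ 56 − 136 ≡ 42 (mod 61).
Need 241⁻¹ mod 61. Extended Euclid on (61, 58):
61 = 1*58 + 3
58 = 19*3 + 1
3 = 3*1 + 0
Back-substitute:
1 = 58 − 19·3
1 = −19·61 + 20·58
241⁻¹ ≡ 20 (mod 61), so k ≡ 20·42 ≡ 47 (mod 61).
x = 136 + 241·47 = 11463.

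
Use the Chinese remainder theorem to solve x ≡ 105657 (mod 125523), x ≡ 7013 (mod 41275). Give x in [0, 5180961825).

4600147038

Write x = 105657 + 125523·k. Then 125523·k ≡ 7013 − 105657 ≡ 25181 (mod 41275).
Need 125523⁻¹ mod 41275. Extended Euclid on (41275, 1698):
41275 = 24*1698 + 523
1698 = 3*523 + 129
523 = 4*129 + 7
129 = 18*7 + 3
7 = 2*3 + 1
3 = 3*1 + 0
Back-substitute:
1 = 7 − 2·3
1 = −2·129 + 37·7
1 = 37·523 − 150·129
1 = −150·1698 + 487·523
1 = 487·41275 − 11838·1698
125523⁻¹ ≡ 29437 (mod 41275), so k ≡ 29437·25181 ≡ 36647 (mod 41275).
x = 105657 + 125523·36647 = 4600147038.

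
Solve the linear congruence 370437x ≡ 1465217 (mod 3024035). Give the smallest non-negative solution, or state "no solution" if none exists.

First find gcd(370437, 3024035):
3024035 = 8×370437 + 60539
370437 = 6×60539 + 7203
60539 = 8×7203 + 2915
7203 = 2×2915 + 1373
2915 = 2×1373 + 169
1373 = 8×169 + 21
169 = 8×21 + 1
21 = 21×1 + 0
gcd = 1, so a unique solution mod 3024035 exists.
Back-substitute for the Bézout coefficients:
1 = 169 − 8·21
1 = −8·1373 + 65·169
1 = 65·2915 − 138·1373
1 = −138·7203 + 341·2915
1 = 341·60539 − 2866·7203
1 = −2866·370437 + 17537·60539
1 = 17537·3024035 − 143162·370437
So 370437·(-143162) ≡ 1 (mod 3024035), giving 370437⁻¹ ≡ 2880873.
x ≡ 370437⁻¹·1465217 ≡ 2880873·1465217 ≡ 1815656 (mod 3024035).

1815656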